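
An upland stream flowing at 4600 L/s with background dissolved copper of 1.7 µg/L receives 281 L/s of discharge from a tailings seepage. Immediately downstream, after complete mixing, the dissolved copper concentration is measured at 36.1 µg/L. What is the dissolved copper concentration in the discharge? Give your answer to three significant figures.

599 µg/L

Mass balance: 4600·1.700 + 281.0·Cₑ = 4881·36.10
→ Cₑ = (4881·36.10 − 4600·1.700) / 281.0 = 599.2 µg/L.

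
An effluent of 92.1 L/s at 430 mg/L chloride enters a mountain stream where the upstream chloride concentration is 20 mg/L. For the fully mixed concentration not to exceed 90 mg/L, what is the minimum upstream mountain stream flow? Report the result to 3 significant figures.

447 L/s

Set C_mix = 90: (Q·20.00 + 92.10·430.0) / (Q + 92.10) = 90
→ Q = 92.10·(430.0 − 90)/(90 − 20.00) = 447.3 L/s.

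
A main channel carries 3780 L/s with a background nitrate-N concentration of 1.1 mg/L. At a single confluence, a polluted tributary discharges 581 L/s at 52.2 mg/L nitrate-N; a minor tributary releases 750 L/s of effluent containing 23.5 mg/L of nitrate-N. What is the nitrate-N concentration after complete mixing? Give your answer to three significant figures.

Flow-weighted average: C = (3780·1.100 + 581.0·52.20 + 750.0·23.50) / 5111 = 52110/5111 = 10.20 mg/L.

10.2 mg/L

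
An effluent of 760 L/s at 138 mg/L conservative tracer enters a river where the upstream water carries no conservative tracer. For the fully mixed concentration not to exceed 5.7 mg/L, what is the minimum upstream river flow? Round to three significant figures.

Set C_mix = 5.7: (Q·0 + 760.0·138.0) / (Q + 760.0) = 5.7
→ Q = 760.0·(138.0 − 5.7)/(5.7 − 0) = 17640 L/s.

17600 L/s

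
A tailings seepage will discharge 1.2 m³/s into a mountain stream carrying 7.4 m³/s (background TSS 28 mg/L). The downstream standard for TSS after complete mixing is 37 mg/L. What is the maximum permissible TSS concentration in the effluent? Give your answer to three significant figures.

At the limit, (Qr·Cr + Qe·Cₑ)/(Qr + Qe) = 37:
Cₑ = (8.600·37 − 7.400·28.00) / 1.200 = 92.50 mg/L.

92.5 mg/L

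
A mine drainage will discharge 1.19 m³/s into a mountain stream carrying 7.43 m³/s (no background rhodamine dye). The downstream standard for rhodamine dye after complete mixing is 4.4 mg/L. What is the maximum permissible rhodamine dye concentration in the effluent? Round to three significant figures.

31.9 mg/L

At the limit, (Qr·Cr + Qe·Cₑ)/(Qr + Qe) = 4.4:
Cₑ = (8.620·4.4 − 7.430·0) / 1.190 = 31.87 mg/L.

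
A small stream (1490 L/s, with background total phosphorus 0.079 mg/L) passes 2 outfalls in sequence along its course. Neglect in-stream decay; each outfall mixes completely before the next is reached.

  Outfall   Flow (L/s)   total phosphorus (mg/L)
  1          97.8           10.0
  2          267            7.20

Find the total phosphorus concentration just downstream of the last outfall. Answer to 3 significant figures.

1.63 mg/L

After outfall 1: Q = 1490 + 97.80 = 1588 L/s; C = (1490·0.07900 + 97.80·10.00)/1588 = 0.6901 mg/L.
After outfall 2: Q = 1588 + 267.0 = 1855 L/s; C = (1588·0.6901 + 267.0·7.200)/1855 = 1.627 mg/L.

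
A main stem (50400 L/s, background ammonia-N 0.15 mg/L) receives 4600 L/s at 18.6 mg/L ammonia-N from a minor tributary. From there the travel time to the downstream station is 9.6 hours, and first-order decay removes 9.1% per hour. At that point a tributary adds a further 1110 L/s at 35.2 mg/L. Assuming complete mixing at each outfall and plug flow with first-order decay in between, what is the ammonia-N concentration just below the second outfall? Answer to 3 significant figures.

Conservation of mass: C = (50400·0.1500 + 4600·18.60) / 55000 = 93120/55000 = 1.693 mg/L; combined flow 55000 L/s.
9.1%/h lost → k = −ln(1 − 0.091) = 0.09541 h⁻¹.
Applying C = C₀e^(−kt): 1.693 × 0.4001 = 0.6775 mg/L.
Second outfall: C = (55000·0.6775 + 1110·35.20)/56110 = 1.360 mg/L.

1.36 mg/L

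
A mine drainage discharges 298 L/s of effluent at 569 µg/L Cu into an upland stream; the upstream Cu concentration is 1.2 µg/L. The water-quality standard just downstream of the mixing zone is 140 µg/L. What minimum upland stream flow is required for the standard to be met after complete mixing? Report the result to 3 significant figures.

Set C_mix = 140: (Q·1.200 + 298.0·569.0) / (Q + 298.0) = 140
→ Q = 298.0·(569.0 − 140)/(140 − 1.200) = 921.1 L/s.

921 L/s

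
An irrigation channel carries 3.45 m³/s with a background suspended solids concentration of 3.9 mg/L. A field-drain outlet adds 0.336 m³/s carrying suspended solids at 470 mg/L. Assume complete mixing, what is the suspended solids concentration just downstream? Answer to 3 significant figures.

45.3 mg/L

Flow-weighted average: C = (3.450·3.900 + 0.3360·470.0) / 3.786 = 171.4/3.786 = 45.27 mg/L.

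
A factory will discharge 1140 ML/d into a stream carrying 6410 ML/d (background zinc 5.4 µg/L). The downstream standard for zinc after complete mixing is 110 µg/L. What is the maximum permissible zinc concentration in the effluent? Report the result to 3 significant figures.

698 µg/L

At the limit, (Qr·Cr + Qe·Cₑ)/(Qr + Qe) = 110:
Cₑ = (7550·110 − 6410·5.400) / 1140 = 698.1 µg/L.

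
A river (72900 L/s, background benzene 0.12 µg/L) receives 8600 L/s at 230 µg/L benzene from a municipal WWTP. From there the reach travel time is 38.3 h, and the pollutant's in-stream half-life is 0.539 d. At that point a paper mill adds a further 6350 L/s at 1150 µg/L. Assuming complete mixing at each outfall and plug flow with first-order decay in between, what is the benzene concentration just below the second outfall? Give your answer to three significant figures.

Mixed concentration C = ΣQC/ΣQ = (72900·0.1200 + 8600·230.0) / 81500 = 1987000/81500 = 24.38 µg/L; combined flow 81500 L/s.
Half-life 0.539 d → k = ln 2 / 0.539 = 1.286 d⁻¹.
First-order decay: C = 24.38·exp(−k·t) = 24.38·0.1284 = 3.131 µg/L.
At the second outfall, C = (81500·3.131 + 6350·1150) / (81500 + 6350) = 86.03 µg/L.

86.0 µg/L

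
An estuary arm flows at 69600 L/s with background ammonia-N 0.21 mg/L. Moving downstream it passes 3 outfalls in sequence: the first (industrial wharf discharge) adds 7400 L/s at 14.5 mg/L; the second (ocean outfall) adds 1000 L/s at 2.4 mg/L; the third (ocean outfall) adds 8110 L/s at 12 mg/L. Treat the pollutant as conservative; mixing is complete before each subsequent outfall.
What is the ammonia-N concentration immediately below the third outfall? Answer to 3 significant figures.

2.57 mg/L

After outfall 1: Q = 69600 + 7400 = 77000 L/s; C = (69600·0.2100 + 7400·14.50)/77000 = 1.583 mg/L.
After outfall 2: Q = 77000 + 1000 = 78000 L/s; C = (77000·1.583 + 1000·2.400)/78000 = 1.594 mg/L.
After outfall 3: Q = 78000 + 8110 = 86110 L/s; C = (78000·1.594 + 8110·12.00)/86110 = 2.574 mg/L.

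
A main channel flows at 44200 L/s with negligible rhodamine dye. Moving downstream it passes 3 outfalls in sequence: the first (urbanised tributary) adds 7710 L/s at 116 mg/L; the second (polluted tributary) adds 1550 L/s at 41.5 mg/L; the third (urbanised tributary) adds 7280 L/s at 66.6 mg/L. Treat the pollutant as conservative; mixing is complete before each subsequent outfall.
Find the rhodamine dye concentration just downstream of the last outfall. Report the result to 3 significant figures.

23.8 mg/L

Below outfall 1: Q → 51910 L/s, C = (44200·0 + 7710·116.0)/51910 = 17.23 mg/L.
Below outfall 2: Q → 53460 L/s, C = (51910·17.23 + 1550·41.50)/53460 = 17.93 mg/L.
Below outfall 3: Q → 60740 L/s, C = (53460·17.93 + 7280·66.60)/60740 = 23.77 mg/L.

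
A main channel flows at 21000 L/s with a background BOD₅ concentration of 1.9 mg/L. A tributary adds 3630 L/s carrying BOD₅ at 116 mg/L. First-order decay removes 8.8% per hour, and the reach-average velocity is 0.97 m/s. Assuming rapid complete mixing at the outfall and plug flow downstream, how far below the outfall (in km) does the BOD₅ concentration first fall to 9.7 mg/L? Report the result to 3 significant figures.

After mixing, C = (21000·1.900 + 3630·116.0) / 24630 = 461000/24630 = 18.72 mg/L.
8.8%/h lost → k = −ln(1 − 0.088) = 0.09212 h⁻¹.
Set 18.72·exp(−k·t) = 9.7 → t = ln(18.72/9.7)/k = 25690 s = 7.135 h.
Distance = v·t = 0.97·25690 = 24920 m = 24.92 km.

24.9 km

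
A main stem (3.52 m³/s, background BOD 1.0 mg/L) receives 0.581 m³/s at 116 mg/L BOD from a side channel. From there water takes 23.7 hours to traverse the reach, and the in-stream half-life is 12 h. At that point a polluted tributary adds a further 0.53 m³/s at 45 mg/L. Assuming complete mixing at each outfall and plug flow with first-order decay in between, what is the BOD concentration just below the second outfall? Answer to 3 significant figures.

Conservation of mass: C = (3.520·1.000 + 0.5810·116.0) / 4.101 = 70.92/4.101 = 17.29 mg/L; combined flow 4.101 m³/s.
Half-life 12 h → k = ln 2 / 12 = 0.05776 h⁻¹ = 1.386 d⁻¹.
Applying C = C₀e^(−kt): 17.29 × 0.2544 = 4.399 mg/L.
Second outfall: C = (4.101·4.399 + 0.5300·45.00)/4.631 = 9.045 mg/L.

9.05 mg/L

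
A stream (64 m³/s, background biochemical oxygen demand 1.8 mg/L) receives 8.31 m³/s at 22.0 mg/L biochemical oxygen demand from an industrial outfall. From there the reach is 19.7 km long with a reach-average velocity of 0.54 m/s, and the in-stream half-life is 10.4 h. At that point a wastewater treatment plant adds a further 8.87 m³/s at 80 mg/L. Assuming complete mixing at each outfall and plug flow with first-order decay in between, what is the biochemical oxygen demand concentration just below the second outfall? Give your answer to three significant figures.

Conservation of mass: C = (64.00·1.800 + 8.310·22.00) / 72.31 = 298.0/72.31 = 4.121 mg/L; combined flow 72.31 m³/s.
Travel time t = 19.7·1000 / 0.54 = 36480 s = 10.13 h.
Half-life 10.4 h → k = ln 2 / 10.4 = 0.06665 h⁻¹ = 1.600 d⁻¹.
First-order decay: C = 4.121·exp(−k·t) = 4.121·0.5090 = 2.098 mg/L.
At the second outfall, C = (72.31·2.098 + 8.870·80.00) / (72.31 + 8.870) = 10.61 mg/L.

10.6 mg/L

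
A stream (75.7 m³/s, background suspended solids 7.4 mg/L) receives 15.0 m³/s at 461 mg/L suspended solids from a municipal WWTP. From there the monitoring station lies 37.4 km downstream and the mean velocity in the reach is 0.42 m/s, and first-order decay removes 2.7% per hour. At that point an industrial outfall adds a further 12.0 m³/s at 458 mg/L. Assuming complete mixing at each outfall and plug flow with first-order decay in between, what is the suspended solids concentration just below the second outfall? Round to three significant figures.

Flow-weighted average: C = (75.70·7.400 + 15.00·461.0) / 90.70 = 7475/90.70 = 82.42 mg/L; combined flow 90.70 m³/s.
Travel time t = 37.4·1000 / 0.42 = 89050 s = 24.74 h.
2.7%/h lost → k = −ln(1 − 0.027) = 0.02737 h⁻¹.
First-order decay: C = 82.42·exp(−k·t) = 82.42·0.5081 = 41.88 mg/L.
Second outfall: C = (90.70·41.88 + 12.00·458.0)/102.7 = 90.50 mg/L.

90.5 mg/L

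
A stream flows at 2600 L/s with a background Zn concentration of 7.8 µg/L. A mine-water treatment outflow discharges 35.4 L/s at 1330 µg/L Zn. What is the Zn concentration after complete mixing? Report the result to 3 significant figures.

25.6 µg/L

Conservation of mass: C = (2600·7.800 + 35.40·1330) / 2635 = 67360/2635 = 25.56 µg/L.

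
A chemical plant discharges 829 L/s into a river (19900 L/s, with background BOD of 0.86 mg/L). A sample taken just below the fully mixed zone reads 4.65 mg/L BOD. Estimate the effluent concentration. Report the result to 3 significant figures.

Mass balance: 19900·0.8600 + 829.0·Cₑ = 20730·4.650
→ Cₑ = (20730·4.650 − 19900·0.8600) / 829.0 = 95.63 mg/L.

95.6 mg/L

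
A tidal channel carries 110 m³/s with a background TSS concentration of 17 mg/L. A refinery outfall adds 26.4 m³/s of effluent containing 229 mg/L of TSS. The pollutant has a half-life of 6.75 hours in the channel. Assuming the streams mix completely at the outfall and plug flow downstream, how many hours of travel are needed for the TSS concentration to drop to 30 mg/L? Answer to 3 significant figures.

6.43 h

Flow-weighted average: C = (110.0·17.00 + 26.40·229.0) / 136.4 = 7916/136.4 = 58.03 mg/L.
Half-life 6.75 h → k = ln 2 / 6.75 = 0.1027 h⁻¹ = 2.465 d⁻¹.
58.03·exp(−k·t) = 30 → t = ln(58.03/30)/k = 23130 s = 6.425 h.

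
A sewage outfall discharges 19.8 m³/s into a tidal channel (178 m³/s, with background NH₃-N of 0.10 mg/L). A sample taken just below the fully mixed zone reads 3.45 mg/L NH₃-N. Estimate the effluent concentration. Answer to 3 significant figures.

Mass balance: 178.0·0.1000 + 19.80·Cₑ = 197.8·3.450
→ Cₑ = (197.8·3.450 − 178.0·0.1000) / 19.80 = 33.57 mg/L.

33.6 mg/L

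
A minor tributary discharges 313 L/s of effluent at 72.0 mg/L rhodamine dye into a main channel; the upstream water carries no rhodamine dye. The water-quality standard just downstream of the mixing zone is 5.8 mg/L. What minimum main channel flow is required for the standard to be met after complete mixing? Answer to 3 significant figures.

Set C_mix = 5.8: (Q·0 + 313.0·72.00) / (Q + 313.0) = 5.8
→ Q = 313.0·(72.00 − 5.8)/(5.8 − 0) = 3573 L/s.

3570 L/s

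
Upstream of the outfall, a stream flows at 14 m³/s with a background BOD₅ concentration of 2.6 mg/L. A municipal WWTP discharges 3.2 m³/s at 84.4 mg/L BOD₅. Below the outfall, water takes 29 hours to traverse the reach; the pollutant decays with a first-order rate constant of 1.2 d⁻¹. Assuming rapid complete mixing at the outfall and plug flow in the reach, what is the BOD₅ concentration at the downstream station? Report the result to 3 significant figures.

4.18 mg/L

Conservation of mass: C = (14.00·2.600 + 3.200·84.40) / 17.20 = 306.5/17.20 = 17.82 mg/L.
After decay, C = 17.82 × e^(−kt) = 17.82 × 0.2346 = 4.180 mg/L.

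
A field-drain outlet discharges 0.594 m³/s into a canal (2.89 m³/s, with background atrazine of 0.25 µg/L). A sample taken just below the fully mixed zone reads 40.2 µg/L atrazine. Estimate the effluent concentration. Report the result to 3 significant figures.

235 µg/L

Mass balance: 2.890·0.2500 + 0.5940·Cₑ = 3.484·40.20
→ Cₑ = (3.484·40.20 − 2.890·0.2500) / 0.5940 = 234.6 µg/L.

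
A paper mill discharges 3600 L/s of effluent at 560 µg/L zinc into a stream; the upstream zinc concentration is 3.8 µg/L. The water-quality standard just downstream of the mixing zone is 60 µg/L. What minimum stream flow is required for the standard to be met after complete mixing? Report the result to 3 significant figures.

32000 L/s

Set C_mix = 60: (Q·3.800 + 3600·560.0) / (Q + 3600) = 60
→ Q = 3600·(560.0 − 60)/(60 − 3.800) = 32030 L/s.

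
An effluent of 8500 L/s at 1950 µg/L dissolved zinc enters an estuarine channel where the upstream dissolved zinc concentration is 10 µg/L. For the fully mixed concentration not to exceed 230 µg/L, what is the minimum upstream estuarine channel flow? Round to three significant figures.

Set C_mix = 230: (Q·10.00 + 8500·1950) / (Q + 8500) = 230
→ Q = 8500·(1950 − 230)/(230 − 10.00) = 66450 L/s.

66500 L/s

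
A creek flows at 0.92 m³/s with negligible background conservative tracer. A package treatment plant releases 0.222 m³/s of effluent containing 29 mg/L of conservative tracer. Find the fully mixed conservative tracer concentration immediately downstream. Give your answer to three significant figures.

5.64 mg/L

Mixed concentration C = ΣQC/ΣQ = (0.9200·0 + 0.2220·29.00) / 1.142 = 6.438/1.142 = 5.637 mg/L.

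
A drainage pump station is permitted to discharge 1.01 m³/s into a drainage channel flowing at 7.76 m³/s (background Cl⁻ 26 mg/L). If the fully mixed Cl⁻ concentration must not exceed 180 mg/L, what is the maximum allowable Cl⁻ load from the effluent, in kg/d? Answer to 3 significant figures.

119000 kg/d

Mass balance at the limit: 7.760·26.00 + 1.010·Cₑ = 8.770·180 → Cₑ = 1363 mg/L.
Load = 1.010 m³/s × 1363 g/m³ × 86 400 s/d = 119000 kg/d.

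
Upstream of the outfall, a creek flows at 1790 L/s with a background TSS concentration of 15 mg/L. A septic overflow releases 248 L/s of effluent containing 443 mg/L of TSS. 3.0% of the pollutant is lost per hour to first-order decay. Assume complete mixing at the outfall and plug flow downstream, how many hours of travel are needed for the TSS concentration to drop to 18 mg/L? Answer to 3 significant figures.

After mixing, C = (1790·15.00 + 248.0·443.0) / 2038 = 136700/2038 = 67.08 mg/L.
3.0%/h lost → k = −ln(1 − 0.03) = 0.03046 h⁻¹.
67.08·exp(−k·t) = 18 → t = ln(67.08/18)/k = 155500 s = 43.19 h.

43.2 h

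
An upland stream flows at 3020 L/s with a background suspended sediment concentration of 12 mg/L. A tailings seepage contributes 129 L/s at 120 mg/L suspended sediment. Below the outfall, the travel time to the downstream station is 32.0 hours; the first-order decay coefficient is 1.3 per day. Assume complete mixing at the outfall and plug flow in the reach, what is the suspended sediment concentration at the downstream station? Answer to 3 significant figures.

Mass balance: C = (3020·12.00 + 129.0·120.0) / 3149 = 51720/3149 = 16.42 mg/L.
First-order decay: C = 16.42·exp(−k·t) = 16.42·0.1767 = 2.902 mg/L.

2.90 mg/L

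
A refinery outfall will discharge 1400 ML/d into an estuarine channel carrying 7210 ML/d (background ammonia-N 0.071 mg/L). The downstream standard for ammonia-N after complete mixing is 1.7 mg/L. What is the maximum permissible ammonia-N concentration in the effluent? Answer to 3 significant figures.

At the limit, (Qr·Cr + Qe·Cₑ)/(Qr + Qe) = 1.7:
Cₑ = (8610·1.7 − 7210·0.07100) / 1400 = 10.09 mg/L.

10.1 mg/L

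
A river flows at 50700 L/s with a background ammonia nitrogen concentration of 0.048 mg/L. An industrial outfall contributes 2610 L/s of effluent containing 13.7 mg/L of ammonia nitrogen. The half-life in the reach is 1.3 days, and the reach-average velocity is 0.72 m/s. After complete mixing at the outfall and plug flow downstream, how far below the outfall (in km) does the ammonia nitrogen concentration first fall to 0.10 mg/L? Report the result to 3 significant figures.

230 km

Flow-weighted average: C = (50700·0.04800 + 2610·13.70) / 53310 = 38190/53310 = 0.7164 mg/L.
Half-life 1.3 d → k = ln 2 / 1.3 = 0.5332 d⁻¹.
Set 0.7164·exp(−k·t) = 0.10 → t = ln(0.7164/0.10)/k = 319100 s = 88.63 h.
Distance = v·t = 0.72·319100 = 229700 m = 229.7 km.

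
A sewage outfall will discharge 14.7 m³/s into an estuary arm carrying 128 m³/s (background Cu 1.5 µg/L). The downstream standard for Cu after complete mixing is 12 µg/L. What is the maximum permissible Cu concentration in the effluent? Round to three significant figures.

103 µg/L

At the limit, (Qr·Cr + Qe·Cₑ)/(Qr + Qe) = 12:
Cₑ = (142.7·12 − 128.0·1.500) / 14.70 = 103.4 µg/L.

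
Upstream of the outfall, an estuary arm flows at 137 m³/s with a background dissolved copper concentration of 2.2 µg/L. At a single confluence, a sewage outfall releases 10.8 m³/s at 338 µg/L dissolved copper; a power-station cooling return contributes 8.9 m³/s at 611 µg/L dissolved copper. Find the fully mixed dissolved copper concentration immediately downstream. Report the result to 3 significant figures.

Mixed concentration C = ΣQC/ΣQ = (137.0·2.200 + 10.80·338.0 + 8.900·611.0) / 156.7 = 9390/156.7 = 59.92 µg/L.

59.9 µg/L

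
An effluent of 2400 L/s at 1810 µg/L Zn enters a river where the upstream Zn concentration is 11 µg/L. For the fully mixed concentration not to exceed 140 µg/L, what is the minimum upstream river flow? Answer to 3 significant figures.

31100 L/s

Set C_mix = 140: (Q·11.00 + 2400·1810) / (Q + 2400) = 140
→ Q = 2400·(1810 − 140)/(140 − 11.00) = 31070 L/s.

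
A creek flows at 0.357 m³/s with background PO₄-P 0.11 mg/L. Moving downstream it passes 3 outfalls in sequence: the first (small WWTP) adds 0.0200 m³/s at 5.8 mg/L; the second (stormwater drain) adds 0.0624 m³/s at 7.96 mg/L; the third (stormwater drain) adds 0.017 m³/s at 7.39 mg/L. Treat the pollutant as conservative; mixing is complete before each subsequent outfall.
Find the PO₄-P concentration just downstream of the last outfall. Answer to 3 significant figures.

1.70 mg/L

After outfall 1: Q = 0.3570 + 0.02000 = 0.3770 m³/s; C = (0.3570·0.1100 + 0.02000·5.800)/0.3770 = 0.4119 mg/L.
After outfall 2: Q = 0.3770 + 0.06240 = 0.4394 m³/s; C = (0.3770·0.4119 + 0.06240·7.960)/0.4394 = 1.484 mg/L.
After outfall 3: Q = 0.4394 + 0.01700 = 0.4564 m³/s; C = (0.4394·1.484 + 0.01700·7.390)/0.4564 = 1.704 mg/L.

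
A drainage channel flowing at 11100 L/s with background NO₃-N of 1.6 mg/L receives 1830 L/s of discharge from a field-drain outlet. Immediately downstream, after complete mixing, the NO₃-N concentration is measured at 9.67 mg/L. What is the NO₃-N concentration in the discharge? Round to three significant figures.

58.6 mg/L

Mass balance: 11100·1.600 + 1830·Cₑ = 12930·9.670
→ Cₑ = (12930·9.670 − 11100·1.600) / 1830 = 58.62 mg/L.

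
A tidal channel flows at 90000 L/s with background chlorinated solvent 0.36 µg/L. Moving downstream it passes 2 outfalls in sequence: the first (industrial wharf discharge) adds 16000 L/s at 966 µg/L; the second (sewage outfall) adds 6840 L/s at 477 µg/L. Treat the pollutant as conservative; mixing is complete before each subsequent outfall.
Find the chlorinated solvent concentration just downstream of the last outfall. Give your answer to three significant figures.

Outfall 1: combined Q = 106000 L/s; C = (90000·0.3600 + 16000·966.0)/106000 = 146.1 µg/L.
Outfall 2: combined Q = 112800 L/s; C = (106000·146.1 + 6840·477.0)/112800 = 166.2 µg/L.

166 µg/L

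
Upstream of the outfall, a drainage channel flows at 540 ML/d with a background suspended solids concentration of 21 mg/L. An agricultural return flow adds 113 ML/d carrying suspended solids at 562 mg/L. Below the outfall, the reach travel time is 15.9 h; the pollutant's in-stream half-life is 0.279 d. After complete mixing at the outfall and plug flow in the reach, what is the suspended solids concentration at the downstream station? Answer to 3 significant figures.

Conservation of mass: C = (540.0·21.00 + 113.0·562.0) / 653.0 = 74850/653.0 = 114.6 mg/L.
Half-life 0.279 d → k = ln 2 / 0.279 = 2.484 d⁻¹.
First-order decay: C = 114.6·exp(−k·t) = 114.6·0.1928 = 22.10 mg/L.

22.1 mg/L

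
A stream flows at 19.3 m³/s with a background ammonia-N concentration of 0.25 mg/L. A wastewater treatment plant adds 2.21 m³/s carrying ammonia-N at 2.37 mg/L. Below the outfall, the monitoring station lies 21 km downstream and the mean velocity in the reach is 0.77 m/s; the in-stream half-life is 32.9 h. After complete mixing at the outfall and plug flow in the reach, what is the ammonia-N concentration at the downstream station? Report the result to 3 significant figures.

Mass balance: C = (19.30·0.2500 + 2.210·2.370) / 21.51 = 10.06/21.51 = 0.4678 mg/L.
Travel time t = 21·1000 / 0.77 = 27270 s = 7.576 h.
Half-life 32.9 h → k = ln 2 / 32.9 = 0.02107 h⁻¹ = 0.5056 d⁻¹.
First-order decay: C = 0.4678·exp(−k·t) = 0.4678·0.8525 = 0.3988 mg/L.

0.399 mg/L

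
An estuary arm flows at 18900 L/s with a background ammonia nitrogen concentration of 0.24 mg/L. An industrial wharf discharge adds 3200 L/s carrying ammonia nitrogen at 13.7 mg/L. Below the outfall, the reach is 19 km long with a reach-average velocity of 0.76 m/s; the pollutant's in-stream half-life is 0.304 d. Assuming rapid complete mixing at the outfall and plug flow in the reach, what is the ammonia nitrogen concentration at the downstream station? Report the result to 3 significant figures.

Conservation of mass: C = (18900·0.2400 + 3200·13.70) / 22100 = 48380/22100 = 2.189 mg/L.
Travel time t = 19·1000 / 0.76 = 25000 s = 6.944 h.
Half-life 0.304 d → k = ln 2 / 0.304 = 2.280 d⁻¹.
Decay over the reach: 2.189·exp(−kt) = 2.189·0.5170 = 1.132 mg/L.

1.13 mg/L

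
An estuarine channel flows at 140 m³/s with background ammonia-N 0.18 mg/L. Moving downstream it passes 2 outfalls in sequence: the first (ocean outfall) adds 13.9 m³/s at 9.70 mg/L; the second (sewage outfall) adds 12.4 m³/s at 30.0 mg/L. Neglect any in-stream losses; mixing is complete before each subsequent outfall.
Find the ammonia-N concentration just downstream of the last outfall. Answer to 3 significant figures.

3.20 mg/L

Below outfall 1: Q → 153.9 m³/s, C = (140.0·0.1800 + 13.90·9.700)/153.9 = 1.040 mg/L.
Below outfall 2: Q → 166.3 m³/s, C = (153.9·1.040 + 12.40·30.00)/166.3 = 3.199 mg/L.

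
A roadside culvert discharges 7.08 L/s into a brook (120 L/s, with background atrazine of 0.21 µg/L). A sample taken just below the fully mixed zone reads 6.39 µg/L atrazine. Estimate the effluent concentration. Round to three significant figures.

Mass balance: 120.0·0.2100 + 7.080·Cₑ = 127.1·6.390
→ Cₑ = (127.1·6.390 − 120.0·0.2100) / 7.080 = 111.1 µg/L.

111 µg/L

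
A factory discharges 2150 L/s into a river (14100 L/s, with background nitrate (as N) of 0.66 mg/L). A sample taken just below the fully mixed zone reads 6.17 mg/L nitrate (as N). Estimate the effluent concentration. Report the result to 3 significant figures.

42.3 mg/L

Mass balance: 14100·0.6600 + 2150·Cₑ = 16250·6.170
→ Cₑ = (16250·6.170 − 14100·0.6600) / 2150 = 42.31 mg/L.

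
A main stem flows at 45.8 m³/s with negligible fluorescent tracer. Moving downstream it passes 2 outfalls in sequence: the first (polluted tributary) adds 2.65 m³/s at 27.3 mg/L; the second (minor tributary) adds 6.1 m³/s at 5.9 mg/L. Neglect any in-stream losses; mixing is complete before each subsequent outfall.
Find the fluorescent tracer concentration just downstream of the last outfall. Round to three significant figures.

1.99 mg/L

Outfall 1: combined Q = 48.45 m³/s; C = (45.80·0 + 2.650·27.30)/48.45 = 1.493 mg/L.
Outfall 2: combined Q = 54.55 m³/s; C = (48.45·1.493 + 6.100·5.900)/54.55 = 1.986 mg/L.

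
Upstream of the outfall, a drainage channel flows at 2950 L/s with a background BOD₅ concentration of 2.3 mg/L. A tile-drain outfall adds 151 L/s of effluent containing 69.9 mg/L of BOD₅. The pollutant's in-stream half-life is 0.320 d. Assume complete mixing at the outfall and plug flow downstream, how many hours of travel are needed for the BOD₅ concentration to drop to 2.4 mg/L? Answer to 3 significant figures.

9.37 h

Mass balance: C = (2950·2.300 + 151.0·69.90) / 3101 = 17340/3101 = 5.592 mg/L.
Half-life 0.320 d → k = ln 2 / 0.320 = 2.166 d⁻¹.
5.592·exp(−k·t) = 2.4 → t = ln(5.592/2.4)/k = 33740 s = 9.372 h.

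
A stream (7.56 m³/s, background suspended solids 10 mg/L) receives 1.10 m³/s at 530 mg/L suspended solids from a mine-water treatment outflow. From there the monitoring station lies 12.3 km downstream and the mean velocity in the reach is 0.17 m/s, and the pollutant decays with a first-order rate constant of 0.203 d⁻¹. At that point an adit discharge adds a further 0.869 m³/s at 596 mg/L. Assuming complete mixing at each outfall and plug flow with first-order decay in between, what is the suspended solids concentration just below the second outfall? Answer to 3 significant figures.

113 mg/L

Flow-weighted average: C = (7.560·10.00 + 1.100·530.0) / 8.660 = 658.6/8.660 = 76.05 mg/L; combined flow 8.660 m³/s.
Travel time t = 12.3·1000 / 0.17 = 72350 s = 20.10 h.
After decay, C = 76.05 × e^(−kt) = 76.05 × 0.8437 = 64.16 mg/L.
At the second outfall, C = (8.660·64.16 + 0.8690·596.0) / (8.660 + 0.8690) = 112.7 mg/L.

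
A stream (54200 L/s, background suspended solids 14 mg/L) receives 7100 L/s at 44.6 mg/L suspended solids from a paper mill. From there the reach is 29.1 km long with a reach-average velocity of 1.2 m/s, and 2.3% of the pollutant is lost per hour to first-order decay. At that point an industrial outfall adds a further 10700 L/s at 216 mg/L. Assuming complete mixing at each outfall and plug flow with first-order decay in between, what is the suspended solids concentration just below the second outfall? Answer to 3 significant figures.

Flow-weighted average: C = (54200·14.00 + 7100·44.60) / 61300 = 1075000/61300 = 17.54 mg/L; combined flow 61300 L/s.
Travel time t = 29.1·1000 / 1.2 = 24250 s = 6.736 h.
2.3%/h lost → k = −ln(1 − 0.023) = 0.02327 h⁻¹.
Decay over the reach: 17.54·exp(−kt) = 17.54·0.8549 = 15.00 mg/L.
Second outfall: C = (61300·15.00 + 10700·216.0)/72000 = 44.87 mg/L.

44.9 mg/L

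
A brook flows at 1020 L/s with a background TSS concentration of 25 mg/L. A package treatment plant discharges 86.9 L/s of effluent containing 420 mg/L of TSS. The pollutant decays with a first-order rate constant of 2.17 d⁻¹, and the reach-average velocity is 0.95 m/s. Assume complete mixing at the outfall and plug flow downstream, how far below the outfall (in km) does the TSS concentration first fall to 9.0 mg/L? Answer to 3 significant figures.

69.2 km

Conservation of mass: C = (1020·25.00 + 86.90·420.0) / 1107 = 62000/1107 = 56.01 mg/L.
Set 56.01·exp(−k·t) = 9.0 → t = ln(56.01/9.0)/k = 72800 s = 20.22 h.
Distance = v·t = 0.95·72800 = 69160 m = 69.16 km.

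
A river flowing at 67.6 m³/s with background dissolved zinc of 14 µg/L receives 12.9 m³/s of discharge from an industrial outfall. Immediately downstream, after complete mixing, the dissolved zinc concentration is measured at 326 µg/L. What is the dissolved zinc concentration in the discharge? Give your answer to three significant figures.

1960 µg/L

Mass balance: 67.60·14.00 + 12.90·Cₑ = 80.50·326.0
→ Cₑ = (80.50·326.0 − 67.60·14.00) / 12.90 = 1961 µg/L.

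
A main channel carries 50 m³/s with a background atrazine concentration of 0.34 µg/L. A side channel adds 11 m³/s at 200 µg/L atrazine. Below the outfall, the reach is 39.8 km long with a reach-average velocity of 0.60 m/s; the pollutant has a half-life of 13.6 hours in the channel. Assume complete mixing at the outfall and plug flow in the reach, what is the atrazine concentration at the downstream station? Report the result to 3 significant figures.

14.2 µg/L

Conservation of mass: C = (50.00·0.3400 + 11.00·200.0) / 61.00 = 2217/61.00 = 36.34 µg/L.
Travel time t = 39.8·1000 / 0.60 = 66330 s = 18.43 h.
Half-life 13.6 h → k = ln 2 / 13.6 = 0.05097 h⁻¹ = 1.223 d⁻¹.
Applying C = C₀e^(−kt): 36.34 × 0.3910 = 14.21 µg/L.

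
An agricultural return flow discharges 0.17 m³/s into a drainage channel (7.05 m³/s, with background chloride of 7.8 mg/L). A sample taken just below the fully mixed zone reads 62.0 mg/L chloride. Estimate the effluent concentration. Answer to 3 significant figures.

Mass balance: 7.050·7.800 + 0.1700·Cₑ = 7.220·62.00
→ Cₑ = (7.220·62.00 − 7.050·7.800) / 0.1700 = 2310 mg/L.

2310 mg/L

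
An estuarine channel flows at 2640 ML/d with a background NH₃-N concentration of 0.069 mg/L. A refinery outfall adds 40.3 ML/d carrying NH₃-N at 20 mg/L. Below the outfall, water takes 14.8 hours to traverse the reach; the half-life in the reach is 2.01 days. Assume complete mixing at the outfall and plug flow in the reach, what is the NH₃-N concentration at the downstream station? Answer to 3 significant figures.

0.298 mg/L

After mixing, C = (2640·0.06900 + 40.30·20.00) / 2680 = 988.2/2680 = 0.3687 mg/L.
Half-life 2.01 d → k = ln 2 / 2.01 = 0.3448 d⁻¹.
After decay, C = 0.3687 × e^(−kt) = 0.3687 × 0.8084 = 0.2980 mg/L.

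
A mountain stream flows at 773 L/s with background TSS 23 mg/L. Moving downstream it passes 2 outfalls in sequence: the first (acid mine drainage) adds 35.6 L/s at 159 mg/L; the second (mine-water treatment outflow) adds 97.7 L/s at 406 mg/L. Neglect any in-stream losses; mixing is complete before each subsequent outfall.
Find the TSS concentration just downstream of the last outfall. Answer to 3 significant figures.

Outfall 1: combined Q = 808.6 L/s; C = (773.0·23.00 + 35.60·159.0)/808.6 = 28.99 mg/L.
Outfall 2: combined Q = 906.3 L/s; C = (808.6·28.99 + 97.70·406.0)/906.3 = 69.63 mg/L.

69.6 mg/L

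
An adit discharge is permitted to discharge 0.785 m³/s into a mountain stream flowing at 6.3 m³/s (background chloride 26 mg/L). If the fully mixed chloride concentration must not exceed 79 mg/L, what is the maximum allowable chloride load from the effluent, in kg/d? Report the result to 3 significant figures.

Mass balance at the limit: 6.300·26.00 + 0.7850·Cₑ = 7.085·79 → Cₑ = 504.4 mg/L.
Load = 0.7850 m³/s × 504.4 g/m³ × 86 400 s/d = 34210 kg/d.

34200 kg/d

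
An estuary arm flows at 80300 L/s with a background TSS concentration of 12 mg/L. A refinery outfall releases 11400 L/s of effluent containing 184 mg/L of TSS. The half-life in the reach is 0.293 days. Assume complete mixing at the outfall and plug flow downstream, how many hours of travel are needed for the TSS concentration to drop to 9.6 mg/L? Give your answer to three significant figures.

12.6 h

Conservation of mass: C = (80300·12.00 + 11400·184.0) / 91700 = 3061000/91700 = 33.38 mg/L.
Half-life 0.293 d → k = ln 2 / 0.293 = 2.366 d⁻¹.
33.38·exp(−k·t) = 9.6 → t = ln(33.38/9.6)/k = 45520 s = 12.64 h.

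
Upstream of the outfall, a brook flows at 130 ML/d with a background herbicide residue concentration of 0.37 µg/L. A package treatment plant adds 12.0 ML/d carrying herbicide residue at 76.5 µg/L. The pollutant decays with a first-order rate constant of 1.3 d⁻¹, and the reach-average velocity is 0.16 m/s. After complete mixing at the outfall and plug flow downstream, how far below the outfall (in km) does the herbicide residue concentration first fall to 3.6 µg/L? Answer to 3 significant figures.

6.77 km

After mixing, C = (130.0·0.3700 + 12.00·76.50) / 142.0 = 966.1/142.0 = 6.804 µg/L.
Set 6.804·exp(−k·t) = 3.6 → t = ln(6.804/3.6)/k = 42300 s = 11.75 h.
Distance = v·t = 0.16·42300 = 6769 m = 6.769 km.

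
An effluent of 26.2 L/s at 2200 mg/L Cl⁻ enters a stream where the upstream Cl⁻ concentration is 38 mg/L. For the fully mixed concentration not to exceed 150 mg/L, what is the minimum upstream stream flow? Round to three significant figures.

Set C_mix = 150: (Q·38.00 + 26.20·2200) / (Q + 26.20) = 150
→ Q = 26.20·(2200 − 150)/(150 − 38.00) = 479.6 L/s.

480 L/s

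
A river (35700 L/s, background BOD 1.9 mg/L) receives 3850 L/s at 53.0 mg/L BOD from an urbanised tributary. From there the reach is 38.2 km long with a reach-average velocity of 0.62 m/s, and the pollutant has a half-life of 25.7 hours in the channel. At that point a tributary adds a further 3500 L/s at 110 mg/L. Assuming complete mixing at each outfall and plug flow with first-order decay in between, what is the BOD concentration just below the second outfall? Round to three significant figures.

12.9 mg/L

Mixed concentration C = ΣQC/ΣQ = (35700·1.900 + 3850·53.00) / 39550 = 271900/39550 = 6.874 mg/L; combined flow 39550 L/s.
Travel time t = 38.2·1000 / 0.62 = 61610 s = 17.11 h.
Half-life 25.7 h → k = ln 2 / 25.7 = 0.02697 h⁻¹ = 0.6473 d⁻¹.
Applying C = C₀e^(−kt): 6.874 × 0.6303 = 4.333 mg/L.
At the second outfall, C = (39550·4.333 + 3500·110.0) / (39550 + 3500) = 12.92 mg/L.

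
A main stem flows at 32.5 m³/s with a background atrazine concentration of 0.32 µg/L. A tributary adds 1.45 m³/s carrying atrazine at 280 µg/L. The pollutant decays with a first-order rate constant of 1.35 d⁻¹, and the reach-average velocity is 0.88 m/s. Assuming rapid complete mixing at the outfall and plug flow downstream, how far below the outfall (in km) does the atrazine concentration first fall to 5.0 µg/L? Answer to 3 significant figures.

Conservation of mass: C = (32.50·0.3200 + 1.450·280.0) / 33.95 = 416.4/33.95 = 12.27 µg/L.
Set 12.27·exp(−k·t) = 5.0 → t = ln(12.27/5.0)/k = 57430 s = 15.95 h.
Distance = v·t = 0.88·57430 = 50540 m = 50.54 km.

50.5 km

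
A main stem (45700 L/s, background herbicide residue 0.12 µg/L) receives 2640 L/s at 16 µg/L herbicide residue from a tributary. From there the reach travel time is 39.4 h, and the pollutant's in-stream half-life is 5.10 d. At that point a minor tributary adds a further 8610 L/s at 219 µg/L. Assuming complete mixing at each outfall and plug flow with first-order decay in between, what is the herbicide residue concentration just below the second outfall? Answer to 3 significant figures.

After mixing, C = (45700·0.1200 + 2640·16.00) / 48340 = 47720/48340 = 0.9873 µg/L; combined flow 48340 L/s.
Half-life 5.10 d → k = ln 2 / 5.10 = 0.1359 d⁻¹.
After decay, C = 0.9873 × e^(−kt) = 0.9873 × 0.8000 = 0.7898 µg/L.
At the second outfall, C = (48340·0.7898 + 8610·219.0) / (48340 + 8610) = 33.78 µg/L.

33.8 µg/L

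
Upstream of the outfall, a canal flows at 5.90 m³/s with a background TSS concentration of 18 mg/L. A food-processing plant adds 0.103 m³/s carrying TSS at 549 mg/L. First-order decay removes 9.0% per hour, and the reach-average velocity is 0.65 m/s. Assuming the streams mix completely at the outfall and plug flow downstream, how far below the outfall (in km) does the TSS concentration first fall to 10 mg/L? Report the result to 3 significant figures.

24.7 km

After mixing, C = (5.900·18.00 + 0.1030·549.0) / 6.003 = 162.7/6.003 = 27.11 mg/L.
9.0%/h lost → k = −ln(1 − 0.09) = 0.09431 h⁻¹.
Set 27.11·exp(−k·t) = 10 → t = ln(27.11/10)/k = 38070 s = 10.58 h.
Distance = v·t = 0.65·38070 = 24750 m = 24.75 km.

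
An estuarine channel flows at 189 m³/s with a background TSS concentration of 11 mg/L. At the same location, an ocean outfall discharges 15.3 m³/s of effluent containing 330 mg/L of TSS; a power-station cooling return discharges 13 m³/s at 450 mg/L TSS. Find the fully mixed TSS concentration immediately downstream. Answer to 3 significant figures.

59.7 mg/L

Conservation of mass: C = (189.0·11.00 + 15.30·330.0 + 13.00·450.0) / 217.3 = 12980/217.3 = 59.72 mg/L.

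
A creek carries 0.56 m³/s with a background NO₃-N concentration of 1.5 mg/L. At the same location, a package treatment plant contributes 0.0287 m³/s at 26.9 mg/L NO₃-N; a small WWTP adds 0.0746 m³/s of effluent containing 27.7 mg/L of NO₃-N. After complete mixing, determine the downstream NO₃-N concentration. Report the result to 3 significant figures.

5.55 mg/L

Flow-weighted average: C = (0.5600·1.500 + 0.02870·26.90 + 0.07460·27.70) / 0.6633 = 3.678/0.6633 = 5.546 mg/L.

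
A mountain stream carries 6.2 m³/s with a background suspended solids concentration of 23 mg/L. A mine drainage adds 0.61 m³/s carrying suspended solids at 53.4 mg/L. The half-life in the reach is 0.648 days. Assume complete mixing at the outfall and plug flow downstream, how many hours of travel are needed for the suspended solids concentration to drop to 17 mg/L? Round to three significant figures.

9.29 h

Conservation of mass: C = (6.200·23.00 + 0.6100·53.40) / 6.810 = 175.2/6.810 = 25.72 mg/L.
Half-life 0.648 d → k = ln 2 / 0.648 = 1.070 d⁻¹.
25.72·exp(−k·t) = 17 → t = ln(25.72/17)/k = 33450 s = 9.293 h.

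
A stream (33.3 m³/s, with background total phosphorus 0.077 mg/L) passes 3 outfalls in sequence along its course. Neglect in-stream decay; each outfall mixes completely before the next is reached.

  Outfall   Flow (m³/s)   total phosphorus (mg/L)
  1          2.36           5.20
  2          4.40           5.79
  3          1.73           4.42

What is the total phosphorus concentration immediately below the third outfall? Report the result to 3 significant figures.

1.15 mg/L

Outfall 1: combined Q = 35.66 m³/s; C = (33.30·0.07700 + 2.360·5.200)/35.66 = 0.4160 mg/L.
Outfall 2: combined Q = 40.06 m³/s; C = (35.66·0.4160 + 4.400·5.790)/40.06 = 1.006 mg/L.
Outfall 3: combined Q = 41.79 m³/s; C = (40.06·1.006 + 1.730·4.420)/41.79 = 1.148 mg/L.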